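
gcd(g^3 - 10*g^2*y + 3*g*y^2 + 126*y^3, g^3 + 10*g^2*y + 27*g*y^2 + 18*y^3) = g + 3*y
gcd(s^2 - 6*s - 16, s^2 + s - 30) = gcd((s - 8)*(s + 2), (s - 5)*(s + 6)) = 1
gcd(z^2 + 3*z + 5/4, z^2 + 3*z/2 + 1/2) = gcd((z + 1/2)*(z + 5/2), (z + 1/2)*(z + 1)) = z + 1/2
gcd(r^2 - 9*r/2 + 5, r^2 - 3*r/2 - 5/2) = r - 5/2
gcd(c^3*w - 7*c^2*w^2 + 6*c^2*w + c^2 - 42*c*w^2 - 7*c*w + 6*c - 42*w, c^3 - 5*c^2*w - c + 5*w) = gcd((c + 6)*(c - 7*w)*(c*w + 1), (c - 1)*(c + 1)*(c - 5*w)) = 1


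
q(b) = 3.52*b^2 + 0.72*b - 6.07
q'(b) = 7.04*b + 0.72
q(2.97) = 27.12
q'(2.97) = 21.63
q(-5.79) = 107.77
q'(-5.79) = -40.04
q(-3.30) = 29.89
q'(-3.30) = -22.51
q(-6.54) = 139.78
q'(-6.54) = -45.32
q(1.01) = -1.75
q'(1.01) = 7.83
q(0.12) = -5.93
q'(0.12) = 1.56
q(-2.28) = 10.59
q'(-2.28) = -15.33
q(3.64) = 43.19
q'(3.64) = 26.35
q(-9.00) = 272.57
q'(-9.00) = -62.64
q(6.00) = 124.97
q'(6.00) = 42.96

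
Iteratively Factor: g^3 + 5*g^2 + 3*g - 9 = (g + 3)*(g^2 + 2*g - 3) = (g - 1)*(g + 3)*(g + 3)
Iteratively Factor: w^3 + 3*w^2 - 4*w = (w)*(w^2 + 3*w - 4) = w*(w + 4)*(w - 1)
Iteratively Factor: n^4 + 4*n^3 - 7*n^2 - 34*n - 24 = (n + 1)*(n^3 + 3*n^2 - 10*n - 24) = (n + 1)*(n + 2)*(n^2 + n - 12) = (n - 3)*(n + 1)*(n + 2)*(n + 4)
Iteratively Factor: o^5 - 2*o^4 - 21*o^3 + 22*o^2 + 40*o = (o)*(o^4 - 2*o^3 - 21*o^2 + 22*o + 40) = o*(o + 1)*(o^3 - 3*o^2 - 18*o + 40) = o*(o + 1)*(o + 4)*(o^2 - 7*o + 10) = o*(o - 2)*(o + 1)*(o + 4)*(o - 5)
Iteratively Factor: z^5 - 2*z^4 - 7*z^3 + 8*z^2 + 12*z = (z - 2)*(z^4 - 7*z^2 - 6*z) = z*(z - 2)*(z^3 - 7*z - 6) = z*(z - 2)*(z + 1)*(z^2 - z - 6) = z*(z - 3)*(z - 2)*(z + 1)*(z + 2)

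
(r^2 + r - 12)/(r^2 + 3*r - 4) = (r - 3)/(r - 1)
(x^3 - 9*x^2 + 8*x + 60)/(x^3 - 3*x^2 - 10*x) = (x - 6)/x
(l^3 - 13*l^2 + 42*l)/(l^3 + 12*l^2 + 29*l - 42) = l*(l^2 - 13*l + 42)/(l^3 + 12*l^2 + 29*l - 42)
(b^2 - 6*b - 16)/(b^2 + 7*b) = (b^2 - 6*b - 16)/(b*(b + 7))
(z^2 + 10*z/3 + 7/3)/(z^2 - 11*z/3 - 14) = (z + 1)/(z - 6)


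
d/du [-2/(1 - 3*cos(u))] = 6*sin(u)/(3*cos(u) - 1)^2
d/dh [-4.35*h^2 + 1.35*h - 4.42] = 1.35 - 8.7*h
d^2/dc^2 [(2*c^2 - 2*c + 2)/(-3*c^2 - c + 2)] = 12*(4*c^3 - 15*c^2 + 3*c - 3)/(27*c^6 + 27*c^5 - 45*c^4 - 35*c^3 + 30*c^2 + 12*c - 8)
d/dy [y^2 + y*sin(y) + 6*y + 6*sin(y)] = y*cos(y) + 2*y + sin(y) + 6*cos(y) + 6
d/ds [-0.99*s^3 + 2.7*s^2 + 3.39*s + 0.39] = -2.97*s^2 + 5.4*s + 3.39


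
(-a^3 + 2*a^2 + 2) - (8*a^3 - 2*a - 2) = -9*a^3 + 2*a^2 + 2*a + 4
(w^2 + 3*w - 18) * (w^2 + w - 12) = w^4 + 4*w^3 - 27*w^2 - 54*w + 216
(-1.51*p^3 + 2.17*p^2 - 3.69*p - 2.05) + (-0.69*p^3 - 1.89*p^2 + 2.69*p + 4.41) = -2.2*p^3 + 0.28*p^2 - 1.0*p + 2.36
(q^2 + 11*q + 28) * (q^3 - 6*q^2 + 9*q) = q^5 + 5*q^4 - 29*q^3 - 69*q^2 + 252*q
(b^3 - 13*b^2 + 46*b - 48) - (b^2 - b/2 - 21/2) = b^3 - 14*b^2 + 93*b/2 - 75/2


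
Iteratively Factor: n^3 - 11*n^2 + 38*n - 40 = (n - 4)*(n^2 - 7*n + 10) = (n - 5)*(n - 4)*(n - 2)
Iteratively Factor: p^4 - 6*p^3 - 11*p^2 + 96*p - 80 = (p - 1)*(p^3 - 5*p^2 - 16*p + 80) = (p - 1)*(p + 4)*(p^2 - 9*p + 20) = (p - 4)*(p - 1)*(p + 4)*(p - 5)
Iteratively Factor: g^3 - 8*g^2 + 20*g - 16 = (g - 2)*(g^2 - 6*g + 8) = (g - 4)*(g - 2)*(g - 2)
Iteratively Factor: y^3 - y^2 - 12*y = (y + 3)*(y^2 - 4*y) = (y - 4)*(y + 3)*(y)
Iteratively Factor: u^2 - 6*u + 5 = (u - 1)*(u - 5)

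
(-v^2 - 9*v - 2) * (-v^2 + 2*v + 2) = v^4 + 7*v^3 - 18*v^2 - 22*v - 4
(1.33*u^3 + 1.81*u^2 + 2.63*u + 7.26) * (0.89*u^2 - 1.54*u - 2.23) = 1.1837*u^5 - 0.4373*u^4 - 3.4126*u^3 - 1.6251*u^2 - 17.0453*u - 16.1898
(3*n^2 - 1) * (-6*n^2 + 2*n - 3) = -18*n^4 + 6*n^3 - 3*n^2 - 2*n + 3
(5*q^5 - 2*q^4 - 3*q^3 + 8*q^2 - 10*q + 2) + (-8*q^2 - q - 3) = 5*q^5 - 2*q^4 - 3*q^3 - 11*q - 1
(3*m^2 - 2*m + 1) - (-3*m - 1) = 3*m^2 + m + 2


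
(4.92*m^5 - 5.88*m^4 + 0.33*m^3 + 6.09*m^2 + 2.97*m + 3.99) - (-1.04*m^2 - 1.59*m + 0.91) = 4.92*m^5 - 5.88*m^4 + 0.33*m^3 + 7.13*m^2 + 4.56*m + 3.08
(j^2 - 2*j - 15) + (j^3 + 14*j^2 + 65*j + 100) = j^3 + 15*j^2 + 63*j + 85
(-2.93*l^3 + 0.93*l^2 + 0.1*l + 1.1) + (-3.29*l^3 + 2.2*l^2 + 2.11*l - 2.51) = -6.22*l^3 + 3.13*l^2 + 2.21*l - 1.41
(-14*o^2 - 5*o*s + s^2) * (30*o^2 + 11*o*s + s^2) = -420*o^4 - 304*o^3*s - 39*o^2*s^2 + 6*o*s^3 + s^4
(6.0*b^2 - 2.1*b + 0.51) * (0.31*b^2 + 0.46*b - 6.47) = 1.86*b^4 + 2.109*b^3 - 39.6279*b^2 + 13.8216*b - 3.2997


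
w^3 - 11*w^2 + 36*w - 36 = (w - 6)*(w - 3)*(w - 2)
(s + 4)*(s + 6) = s^2 + 10*s + 24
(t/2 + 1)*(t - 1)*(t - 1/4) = t^3/2 + 3*t^2/8 - 9*t/8 + 1/4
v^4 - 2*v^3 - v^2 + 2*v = v*(v - 2)*(v - 1)*(v + 1)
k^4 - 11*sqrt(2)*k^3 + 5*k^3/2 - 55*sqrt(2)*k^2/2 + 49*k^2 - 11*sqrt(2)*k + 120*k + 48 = (k + 1/2)*(k + 2)*(k - 8*sqrt(2))*(k - 3*sqrt(2))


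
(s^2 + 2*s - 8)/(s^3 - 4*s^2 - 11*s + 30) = (s + 4)/(s^2 - 2*s - 15)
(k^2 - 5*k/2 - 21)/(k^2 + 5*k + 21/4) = 2*(k - 6)/(2*k + 3)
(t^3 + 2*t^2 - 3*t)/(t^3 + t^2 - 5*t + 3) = t/(t - 1)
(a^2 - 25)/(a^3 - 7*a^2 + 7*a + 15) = (a + 5)/(a^2 - 2*a - 3)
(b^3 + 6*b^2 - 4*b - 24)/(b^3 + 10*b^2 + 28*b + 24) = (b - 2)/(b + 2)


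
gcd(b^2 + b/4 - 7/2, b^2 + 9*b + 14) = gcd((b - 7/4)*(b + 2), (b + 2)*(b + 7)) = b + 2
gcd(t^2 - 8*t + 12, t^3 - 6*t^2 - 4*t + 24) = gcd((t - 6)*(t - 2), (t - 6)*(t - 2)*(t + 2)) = t^2 - 8*t + 12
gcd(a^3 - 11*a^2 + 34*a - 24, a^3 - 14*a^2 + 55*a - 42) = a^2 - 7*a + 6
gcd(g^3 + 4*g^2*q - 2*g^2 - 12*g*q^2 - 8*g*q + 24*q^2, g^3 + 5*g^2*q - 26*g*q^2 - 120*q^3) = g + 6*q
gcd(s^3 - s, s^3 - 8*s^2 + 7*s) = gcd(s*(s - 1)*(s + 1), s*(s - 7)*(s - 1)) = s^2 - s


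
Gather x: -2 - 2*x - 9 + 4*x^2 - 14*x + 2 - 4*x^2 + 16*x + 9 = 0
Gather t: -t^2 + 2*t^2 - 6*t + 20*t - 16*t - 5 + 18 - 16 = t^2 - 2*t - 3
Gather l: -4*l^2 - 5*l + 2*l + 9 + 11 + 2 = -4*l^2 - 3*l + 22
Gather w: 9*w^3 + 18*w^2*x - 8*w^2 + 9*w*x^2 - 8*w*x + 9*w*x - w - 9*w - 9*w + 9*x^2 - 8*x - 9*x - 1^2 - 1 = 9*w^3 + w^2*(18*x - 8) + w*(9*x^2 + x - 19) + 9*x^2 - 17*x - 2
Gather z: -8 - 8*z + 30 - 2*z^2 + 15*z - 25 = -2*z^2 + 7*z - 3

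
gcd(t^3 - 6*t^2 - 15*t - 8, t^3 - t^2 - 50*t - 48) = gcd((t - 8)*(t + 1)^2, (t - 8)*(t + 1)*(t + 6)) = t^2 - 7*t - 8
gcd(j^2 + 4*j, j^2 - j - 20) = j + 4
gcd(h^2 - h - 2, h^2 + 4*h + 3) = h + 1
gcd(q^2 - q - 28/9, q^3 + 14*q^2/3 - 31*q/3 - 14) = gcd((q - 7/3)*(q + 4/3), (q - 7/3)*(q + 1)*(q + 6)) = q - 7/3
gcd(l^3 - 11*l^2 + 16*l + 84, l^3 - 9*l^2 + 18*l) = l - 6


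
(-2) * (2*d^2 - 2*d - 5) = -4*d^2 + 4*d + 10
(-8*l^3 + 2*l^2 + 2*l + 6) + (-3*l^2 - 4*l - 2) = -8*l^3 - l^2 - 2*l + 4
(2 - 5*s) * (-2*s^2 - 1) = 10*s^3 - 4*s^2 + 5*s - 2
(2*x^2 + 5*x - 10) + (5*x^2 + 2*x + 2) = 7*x^2 + 7*x - 8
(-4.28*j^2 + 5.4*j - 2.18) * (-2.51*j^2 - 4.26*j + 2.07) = 10.7428*j^4 + 4.6788*j^3 - 26.3918*j^2 + 20.4648*j - 4.5126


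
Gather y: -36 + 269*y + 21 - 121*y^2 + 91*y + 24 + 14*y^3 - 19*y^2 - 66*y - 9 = 14*y^3 - 140*y^2 + 294*y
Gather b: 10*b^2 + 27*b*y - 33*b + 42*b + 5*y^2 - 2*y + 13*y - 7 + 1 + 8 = 10*b^2 + b*(27*y + 9) + 5*y^2 + 11*y + 2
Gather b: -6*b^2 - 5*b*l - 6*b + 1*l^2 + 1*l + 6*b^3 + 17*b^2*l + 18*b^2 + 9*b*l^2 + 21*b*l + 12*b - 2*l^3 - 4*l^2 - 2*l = 6*b^3 + b^2*(17*l + 12) + b*(9*l^2 + 16*l + 6) - 2*l^3 - 3*l^2 - l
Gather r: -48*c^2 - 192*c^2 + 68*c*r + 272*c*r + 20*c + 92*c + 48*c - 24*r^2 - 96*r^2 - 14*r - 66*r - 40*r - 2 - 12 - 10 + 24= -240*c^2 + 160*c - 120*r^2 + r*(340*c - 120)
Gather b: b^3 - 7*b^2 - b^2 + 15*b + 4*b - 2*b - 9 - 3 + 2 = b^3 - 8*b^2 + 17*b - 10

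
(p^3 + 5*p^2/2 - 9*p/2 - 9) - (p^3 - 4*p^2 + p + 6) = 13*p^2/2 - 11*p/2 - 15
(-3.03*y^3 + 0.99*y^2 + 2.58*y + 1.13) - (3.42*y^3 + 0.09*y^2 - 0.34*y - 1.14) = -6.45*y^3 + 0.9*y^2 + 2.92*y + 2.27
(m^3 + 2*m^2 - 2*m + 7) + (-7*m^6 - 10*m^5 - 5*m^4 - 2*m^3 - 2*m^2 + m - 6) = -7*m^6 - 10*m^5 - 5*m^4 - m^3 - m + 1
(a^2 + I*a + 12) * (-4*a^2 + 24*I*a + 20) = -4*a^4 + 20*I*a^3 - 52*a^2 + 308*I*a + 240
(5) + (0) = 5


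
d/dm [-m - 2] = -1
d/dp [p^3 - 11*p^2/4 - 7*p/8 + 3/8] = 3*p^2 - 11*p/2 - 7/8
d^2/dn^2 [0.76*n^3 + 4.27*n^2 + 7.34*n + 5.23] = 4.56*n + 8.54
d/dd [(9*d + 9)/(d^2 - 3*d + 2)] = 9*(-d^2 - 2*d + 5)/(d^4 - 6*d^3 + 13*d^2 - 12*d + 4)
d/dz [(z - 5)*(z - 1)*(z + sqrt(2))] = 3*z^2 - 12*z + 2*sqrt(2)*z - 6*sqrt(2) + 5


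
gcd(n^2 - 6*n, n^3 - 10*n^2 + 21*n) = n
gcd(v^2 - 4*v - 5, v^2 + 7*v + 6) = v + 1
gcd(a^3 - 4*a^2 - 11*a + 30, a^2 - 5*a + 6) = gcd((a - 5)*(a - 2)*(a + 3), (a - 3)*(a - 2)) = a - 2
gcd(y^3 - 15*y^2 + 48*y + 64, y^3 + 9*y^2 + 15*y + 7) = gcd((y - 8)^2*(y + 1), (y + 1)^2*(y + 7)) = y + 1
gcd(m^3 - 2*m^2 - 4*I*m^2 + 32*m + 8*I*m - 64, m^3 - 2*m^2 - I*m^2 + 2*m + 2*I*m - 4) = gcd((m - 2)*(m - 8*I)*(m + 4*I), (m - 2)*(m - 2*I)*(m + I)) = m - 2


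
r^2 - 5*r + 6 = (r - 3)*(r - 2)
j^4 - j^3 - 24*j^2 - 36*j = j*(j - 6)*(j + 2)*(j + 3)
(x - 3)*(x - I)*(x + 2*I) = x^3 - 3*x^2 + I*x^2 + 2*x - 3*I*x - 6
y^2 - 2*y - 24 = (y - 6)*(y + 4)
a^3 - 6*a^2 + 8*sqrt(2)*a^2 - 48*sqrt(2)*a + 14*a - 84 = (a - 6)*(a + sqrt(2))*(a + 7*sqrt(2))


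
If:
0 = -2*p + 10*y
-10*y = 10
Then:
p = -5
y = -1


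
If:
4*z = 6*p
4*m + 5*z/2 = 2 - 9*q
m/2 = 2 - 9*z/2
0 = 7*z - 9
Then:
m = -53/7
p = 6/7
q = 407/126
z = 9/7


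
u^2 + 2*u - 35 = (u - 5)*(u + 7)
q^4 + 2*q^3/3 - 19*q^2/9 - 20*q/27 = q*(q - 4/3)*(q + 1/3)*(q + 5/3)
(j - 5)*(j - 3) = j^2 - 8*j + 15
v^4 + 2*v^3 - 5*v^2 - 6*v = v*(v - 2)*(v + 1)*(v + 3)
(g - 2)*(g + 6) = g^2 + 4*g - 12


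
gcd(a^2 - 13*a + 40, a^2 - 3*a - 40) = a - 8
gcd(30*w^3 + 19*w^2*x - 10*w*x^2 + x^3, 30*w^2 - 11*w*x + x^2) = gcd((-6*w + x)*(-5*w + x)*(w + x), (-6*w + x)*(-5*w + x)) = 30*w^2 - 11*w*x + x^2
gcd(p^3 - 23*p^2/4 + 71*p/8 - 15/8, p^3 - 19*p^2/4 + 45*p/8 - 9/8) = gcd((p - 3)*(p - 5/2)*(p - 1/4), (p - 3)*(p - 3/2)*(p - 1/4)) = p^2 - 13*p/4 + 3/4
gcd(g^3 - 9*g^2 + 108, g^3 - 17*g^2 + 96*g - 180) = g^2 - 12*g + 36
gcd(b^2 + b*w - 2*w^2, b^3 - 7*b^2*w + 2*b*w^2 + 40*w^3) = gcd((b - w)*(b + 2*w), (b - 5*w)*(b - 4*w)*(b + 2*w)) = b + 2*w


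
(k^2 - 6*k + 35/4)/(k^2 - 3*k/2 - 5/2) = (k - 7/2)/(k + 1)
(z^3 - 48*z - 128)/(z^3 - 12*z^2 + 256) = (z + 4)/(z - 8)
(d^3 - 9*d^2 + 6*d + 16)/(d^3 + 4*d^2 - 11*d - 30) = (d^3 - 9*d^2 + 6*d + 16)/(d^3 + 4*d^2 - 11*d - 30)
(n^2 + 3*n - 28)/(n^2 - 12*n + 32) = (n + 7)/(n - 8)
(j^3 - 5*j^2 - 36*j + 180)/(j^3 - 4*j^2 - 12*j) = (j^2 + j - 30)/(j*(j + 2))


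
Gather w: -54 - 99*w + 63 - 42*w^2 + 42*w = -42*w^2 - 57*w + 9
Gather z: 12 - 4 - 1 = 7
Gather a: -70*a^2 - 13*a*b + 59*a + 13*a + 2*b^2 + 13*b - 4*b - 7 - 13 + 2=-70*a^2 + a*(72 - 13*b) + 2*b^2 + 9*b - 18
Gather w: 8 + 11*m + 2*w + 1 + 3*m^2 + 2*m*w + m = 3*m^2 + 12*m + w*(2*m + 2) + 9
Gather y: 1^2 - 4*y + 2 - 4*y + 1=4 - 8*y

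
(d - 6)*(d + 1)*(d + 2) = d^3 - 3*d^2 - 16*d - 12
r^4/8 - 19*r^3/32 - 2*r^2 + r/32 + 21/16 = (r/4 + 1/4)*(r/2 + 1)*(r - 7)*(r - 3/4)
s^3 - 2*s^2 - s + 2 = (s - 2)*(s - 1)*(s + 1)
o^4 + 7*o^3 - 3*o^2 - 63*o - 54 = (o - 3)*(o + 1)*(o + 3)*(o + 6)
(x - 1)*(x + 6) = x^2 + 5*x - 6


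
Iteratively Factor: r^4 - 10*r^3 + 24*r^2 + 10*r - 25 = (r - 5)*(r^3 - 5*r^2 - r + 5) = (r - 5)*(r - 1)*(r^2 - 4*r - 5) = (r - 5)^2*(r - 1)*(r + 1)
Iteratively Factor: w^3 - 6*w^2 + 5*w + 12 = (w - 3)*(w^2 - 3*w - 4) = (w - 4)*(w - 3)*(w + 1)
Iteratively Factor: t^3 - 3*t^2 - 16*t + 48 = (t + 4)*(t^2 - 7*t + 12) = (t - 3)*(t + 4)*(t - 4)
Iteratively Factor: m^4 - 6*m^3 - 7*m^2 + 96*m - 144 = (m - 3)*(m^3 - 3*m^2 - 16*m + 48) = (m - 3)*(m + 4)*(m^2 - 7*m + 12) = (m - 3)^2*(m + 4)*(m - 4)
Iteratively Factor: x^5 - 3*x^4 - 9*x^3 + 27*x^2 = (x)*(x^4 - 3*x^3 - 9*x^2 + 27*x) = x*(x - 3)*(x^3 - 9*x) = x^2*(x - 3)*(x^2 - 9) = x^2*(x - 3)^2*(x + 3)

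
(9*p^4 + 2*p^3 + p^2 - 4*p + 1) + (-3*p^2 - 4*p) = 9*p^4 + 2*p^3 - 2*p^2 - 8*p + 1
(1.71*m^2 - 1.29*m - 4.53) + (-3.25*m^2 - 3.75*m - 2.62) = -1.54*m^2 - 5.04*m - 7.15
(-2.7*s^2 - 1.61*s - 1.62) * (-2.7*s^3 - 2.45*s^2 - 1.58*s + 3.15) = 7.29*s^5 + 10.962*s^4 + 12.5845*s^3 - 1.9922*s^2 - 2.5119*s - 5.103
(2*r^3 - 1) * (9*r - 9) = 18*r^4 - 18*r^3 - 9*r + 9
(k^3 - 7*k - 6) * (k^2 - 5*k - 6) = k^5 - 5*k^4 - 13*k^3 + 29*k^2 + 72*k + 36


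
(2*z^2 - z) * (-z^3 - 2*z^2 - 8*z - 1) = -2*z^5 - 3*z^4 - 14*z^3 + 6*z^2 + z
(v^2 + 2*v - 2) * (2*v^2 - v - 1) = 2*v^4 + 3*v^3 - 7*v^2 + 2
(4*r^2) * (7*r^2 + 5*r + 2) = 28*r^4 + 20*r^3 + 8*r^2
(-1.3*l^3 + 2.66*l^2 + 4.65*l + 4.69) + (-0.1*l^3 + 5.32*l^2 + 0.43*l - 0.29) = -1.4*l^3 + 7.98*l^2 + 5.08*l + 4.4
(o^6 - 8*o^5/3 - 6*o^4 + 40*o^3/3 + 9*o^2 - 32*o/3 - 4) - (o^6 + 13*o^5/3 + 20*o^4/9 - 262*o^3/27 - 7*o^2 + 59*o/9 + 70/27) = -7*o^5 - 74*o^4/9 + 622*o^3/27 + 16*o^2 - 155*o/9 - 178/27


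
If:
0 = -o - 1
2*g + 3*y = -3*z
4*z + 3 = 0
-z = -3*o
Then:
No Solution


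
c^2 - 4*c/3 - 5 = (c - 3)*(c + 5/3)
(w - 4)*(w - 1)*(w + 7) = w^3 + 2*w^2 - 31*w + 28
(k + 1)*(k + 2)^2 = k^3 + 5*k^2 + 8*k + 4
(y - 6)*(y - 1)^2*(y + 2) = y^4 - 6*y^3 - 3*y^2 + 20*y - 12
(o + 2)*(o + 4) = o^2 + 6*o + 8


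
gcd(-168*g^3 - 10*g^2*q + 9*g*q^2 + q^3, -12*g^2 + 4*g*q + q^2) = 6*g + q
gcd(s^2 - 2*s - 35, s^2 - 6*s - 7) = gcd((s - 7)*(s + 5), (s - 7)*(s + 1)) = s - 7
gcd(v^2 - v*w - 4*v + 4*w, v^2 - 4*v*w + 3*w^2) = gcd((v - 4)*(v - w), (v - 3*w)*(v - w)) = v - w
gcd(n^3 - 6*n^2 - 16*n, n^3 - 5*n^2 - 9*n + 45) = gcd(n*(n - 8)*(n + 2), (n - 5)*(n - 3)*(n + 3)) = 1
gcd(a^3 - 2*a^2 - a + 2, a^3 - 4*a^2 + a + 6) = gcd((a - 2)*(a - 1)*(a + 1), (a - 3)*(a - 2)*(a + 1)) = a^2 - a - 2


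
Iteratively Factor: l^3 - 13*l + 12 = (l - 1)*(l^2 + l - 12) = (l - 3)*(l - 1)*(l + 4)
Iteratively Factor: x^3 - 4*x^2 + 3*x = (x - 1)*(x^2 - 3*x) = (x - 3)*(x - 1)*(x)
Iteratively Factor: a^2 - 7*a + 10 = (a - 2)*(a - 5)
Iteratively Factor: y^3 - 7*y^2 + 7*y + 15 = (y - 3)*(y^2 - 4*y - 5) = (y - 5)*(y - 3)*(y + 1)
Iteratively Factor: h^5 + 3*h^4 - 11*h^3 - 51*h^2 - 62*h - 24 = (h - 4)*(h^4 + 7*h^3 + 17*h^2 + 17*h + 6) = (h - 4)*(h + 1)*(h^3 + 6*h^2 + 11*h + 6) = (h - 4)*(h + 1)*(h + 2)*(h^2 + 4*h + 3) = (h - 4)*(h + 1)*(h + 2)*(h + 3)*(h + 1)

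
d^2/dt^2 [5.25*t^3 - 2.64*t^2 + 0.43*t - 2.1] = 31.5*t - 5.28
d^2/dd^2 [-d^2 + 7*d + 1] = -2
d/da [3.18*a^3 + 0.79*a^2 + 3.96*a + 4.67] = 9.54*a^2 + 1.58*a + 3.96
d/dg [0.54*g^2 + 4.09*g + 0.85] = 1.08*g + 4.09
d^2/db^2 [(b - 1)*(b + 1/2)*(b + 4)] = 6*b + 7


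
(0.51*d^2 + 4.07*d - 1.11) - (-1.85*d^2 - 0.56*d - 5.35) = 2.36*d^2 + 4.63*d + 4.24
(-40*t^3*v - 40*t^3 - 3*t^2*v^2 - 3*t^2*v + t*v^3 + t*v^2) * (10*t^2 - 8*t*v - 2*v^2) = -400*t^5*v - 400*t^5 + 290*t^4*v^2 + 290*t^4*v + 114*t^3*v^3 + 114*t^3*v^2 - 2*t^2*v^4 - 2*t^2*v^3 - 2*t*v^5 - 2*t*v^4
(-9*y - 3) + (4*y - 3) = -5*y - 6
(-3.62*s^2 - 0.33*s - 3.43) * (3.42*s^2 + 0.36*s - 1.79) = -12.3804*s^4 - 2.4318*s^3 - 5.3696*s^2 - 0.6441*s + 6.1397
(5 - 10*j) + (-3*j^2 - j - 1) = -3*j^2 - 11*j + 4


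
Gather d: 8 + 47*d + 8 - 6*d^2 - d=-6*d^2 + 46*d + 16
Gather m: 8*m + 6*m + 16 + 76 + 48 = 14*m + 140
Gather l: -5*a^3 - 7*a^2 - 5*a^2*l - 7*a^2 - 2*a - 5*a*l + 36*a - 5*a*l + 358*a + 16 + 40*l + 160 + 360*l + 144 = -5*a^3 - 14*a^2 + 392*a + l*(-5*a^2 - 10*a + 400) + 320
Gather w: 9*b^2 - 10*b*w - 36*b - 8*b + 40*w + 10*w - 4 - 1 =9*b^2 - 44*b + w*(50 - 10*b) - 5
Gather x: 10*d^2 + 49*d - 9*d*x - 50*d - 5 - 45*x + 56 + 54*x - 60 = 10*d^2 - d + x*(9 - 9*d) - 9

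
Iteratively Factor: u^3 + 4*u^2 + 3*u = (u + 1)*(u^2 + 3*u) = (u + 1)*(u + 3)*(u)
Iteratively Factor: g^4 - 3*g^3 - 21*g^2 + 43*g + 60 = (g - 5)*(g^3 + 2*g^2 - 11*g - 12) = (g - 5)*(g - 3)*(g^2 + 5*g + 4) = (g - 5)*(g - 3)*(g + 4)*(g + 1)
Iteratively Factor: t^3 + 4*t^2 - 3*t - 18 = (t + 3)*(t^2 + t - 6) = (t - 2)*(t + 3)*(t + 3)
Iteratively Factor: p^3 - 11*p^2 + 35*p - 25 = (p - 1)*(p^2 - 10*p + 25) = (p - 5)*(p - 1)*(p - 5)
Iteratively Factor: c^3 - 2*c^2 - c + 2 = (c - 2)*(c^2 - 1) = (c - 2)*(c - 1)*(c + 1)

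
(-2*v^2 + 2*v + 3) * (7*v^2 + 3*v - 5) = -14*v^4 + 8*v^3 + 37*v^2 - v - 15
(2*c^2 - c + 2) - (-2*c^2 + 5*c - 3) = 4*c^2 - 6*c + 5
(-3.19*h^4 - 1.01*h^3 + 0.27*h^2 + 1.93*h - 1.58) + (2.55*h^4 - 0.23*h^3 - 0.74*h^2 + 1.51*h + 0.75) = -0.64*h^4 - 1.24*h^3 - 0.47*h^2 + 3.44*h - 0.83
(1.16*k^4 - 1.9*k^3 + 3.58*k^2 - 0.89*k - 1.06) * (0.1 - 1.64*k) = -1.9024*k^5 + 3.232*k^4 - 6.0612*k^3 + 1.8176*k^2 + 1.6494*k - 0.106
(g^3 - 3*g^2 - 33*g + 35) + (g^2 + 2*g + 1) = g^3 - 2*g^2 - 31*g + 36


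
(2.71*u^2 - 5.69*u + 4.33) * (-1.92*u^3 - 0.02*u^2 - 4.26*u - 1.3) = -5.2032*u^5 + 10.8706*u^4 - 19.7444*u^3 + 20.6298*u^2 - 11.0488*u - 5.629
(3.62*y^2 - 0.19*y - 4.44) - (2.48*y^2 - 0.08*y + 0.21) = 1.14*y^2 - 0.11*y - 4.65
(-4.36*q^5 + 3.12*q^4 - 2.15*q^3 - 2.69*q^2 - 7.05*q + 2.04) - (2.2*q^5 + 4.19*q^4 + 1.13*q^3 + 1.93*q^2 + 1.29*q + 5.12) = -6.56*q^5 - 1.07*q^4 - 3.28*q^3 - 4.62*q^2 - 8.34*q - 3.08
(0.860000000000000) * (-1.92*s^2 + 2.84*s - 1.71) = -1.6512*s^2 + 2.4424*s - 1.4706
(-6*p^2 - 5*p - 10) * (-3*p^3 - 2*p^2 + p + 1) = 18*p^5 + 27*p^4 + 34*p^3 + 9*p^2 - 15*p - 10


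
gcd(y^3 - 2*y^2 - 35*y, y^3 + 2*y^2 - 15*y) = y^2 + 5*y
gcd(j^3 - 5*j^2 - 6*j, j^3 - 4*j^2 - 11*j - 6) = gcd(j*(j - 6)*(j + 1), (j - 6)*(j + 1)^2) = j^2 - 5*j - 6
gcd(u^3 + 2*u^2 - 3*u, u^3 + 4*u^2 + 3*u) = u^2 + 3*u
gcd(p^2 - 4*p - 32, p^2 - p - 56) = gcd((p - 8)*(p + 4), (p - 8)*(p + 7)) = p - 8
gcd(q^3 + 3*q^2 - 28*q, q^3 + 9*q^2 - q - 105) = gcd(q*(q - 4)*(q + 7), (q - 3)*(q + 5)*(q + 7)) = q + 7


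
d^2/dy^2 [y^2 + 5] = 2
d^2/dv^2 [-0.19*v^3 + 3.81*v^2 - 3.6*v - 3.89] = 7.62 - 1.14*v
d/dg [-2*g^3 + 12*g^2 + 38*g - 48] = -6*g^2 + 24*g + 38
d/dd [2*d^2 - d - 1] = 4*d - 1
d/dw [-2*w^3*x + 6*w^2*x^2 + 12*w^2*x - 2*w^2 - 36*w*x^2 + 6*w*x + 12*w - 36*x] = -6*w^2*x + 12*w*x^2 + 24*w*x - 4*w - 36*x^2 + 6*x + 12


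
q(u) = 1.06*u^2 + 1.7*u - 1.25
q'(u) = 2.12*u + 1.7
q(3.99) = 22.41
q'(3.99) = 10.16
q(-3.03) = 3.33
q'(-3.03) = -4.72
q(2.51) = 9.70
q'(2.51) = 7.02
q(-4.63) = 13.60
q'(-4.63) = -8.12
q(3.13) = 14.46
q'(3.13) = 8.34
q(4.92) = 32.77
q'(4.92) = 12.13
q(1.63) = 4.34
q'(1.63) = 5.16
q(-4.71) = 14.26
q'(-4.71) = -8.29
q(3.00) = 13.39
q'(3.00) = 8.06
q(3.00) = 13.39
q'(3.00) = 8.06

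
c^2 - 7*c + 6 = (c - 6)*(c - 1)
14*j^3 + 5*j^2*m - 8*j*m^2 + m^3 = (-7*j + m)*(-2*j + m)*(j + m)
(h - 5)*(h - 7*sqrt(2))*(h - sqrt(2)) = h^3 - 8*sqrt(2)*h^2 - 5*h^2 + 14*h + 40*sqrt(2)*h - 70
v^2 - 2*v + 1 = (v - 1)^2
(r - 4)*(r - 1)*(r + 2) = r^3 - 3*r^2 - 6*r + 8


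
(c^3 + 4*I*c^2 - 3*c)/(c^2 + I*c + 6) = c*(c + I)/(c - 2*I)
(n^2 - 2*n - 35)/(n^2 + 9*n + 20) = (n - 7)/(n + 4)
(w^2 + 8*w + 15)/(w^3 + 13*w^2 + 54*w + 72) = (w + 5)/(w^2 + 10*w + 24)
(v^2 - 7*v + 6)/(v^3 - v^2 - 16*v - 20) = (-v^2 + 7*v - 6)/(-v^3 + v^2 + 16*v + 20)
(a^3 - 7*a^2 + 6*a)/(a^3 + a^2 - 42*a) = (a - 1)/(a + 7)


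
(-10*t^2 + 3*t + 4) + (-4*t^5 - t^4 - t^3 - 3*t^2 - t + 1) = -4*t^5 - t^4 - t^3 - 13*t^2 + 2*t + 5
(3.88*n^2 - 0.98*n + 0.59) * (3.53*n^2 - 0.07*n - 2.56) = 13.6964*n^4 - 3.731*n^3 - 7.7815*n^2 + 2.4675*n - 1.5104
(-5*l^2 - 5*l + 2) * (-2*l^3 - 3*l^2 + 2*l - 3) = 10*l^5 + 25*l^4 + l^3 - l^2 + 19*l - 6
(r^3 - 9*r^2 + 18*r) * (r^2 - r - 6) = r^5 - 10*r^4 + 21*r^3 + 36*r^2 - 108*r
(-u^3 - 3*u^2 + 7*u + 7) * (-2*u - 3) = 2*u^4 + 9*u^3 - 5*u^2 - 35*u - 21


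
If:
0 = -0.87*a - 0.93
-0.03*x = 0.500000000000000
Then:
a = -1.07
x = -16.67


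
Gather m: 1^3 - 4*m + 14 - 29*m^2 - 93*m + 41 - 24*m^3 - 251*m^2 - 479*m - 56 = -24*m^3 - 280*m^2 - 576*m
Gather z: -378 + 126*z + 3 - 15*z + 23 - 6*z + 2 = 105*z - 350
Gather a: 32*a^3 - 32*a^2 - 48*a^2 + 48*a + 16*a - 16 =32*a^3 - 80*a^2 + 64*a - 16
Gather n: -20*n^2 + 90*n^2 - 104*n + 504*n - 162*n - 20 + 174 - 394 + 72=70*n^2 + 238*n - 168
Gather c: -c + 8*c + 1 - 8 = 7*c - 7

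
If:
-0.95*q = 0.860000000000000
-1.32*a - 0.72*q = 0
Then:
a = 0.49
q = -0.91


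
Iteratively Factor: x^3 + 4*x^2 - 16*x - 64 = (x - 4)*(x^2 + 8*x + 16) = (x - 4)*(x + 4)*(x + 4)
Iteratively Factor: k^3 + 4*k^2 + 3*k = (k + 1)*(k^2 + 3*k) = (k + 1)*(k + 3)*(k)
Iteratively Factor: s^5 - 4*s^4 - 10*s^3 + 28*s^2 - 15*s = (s - 1)*(s^4 - 3*s^3 - 13*s^2 + 15*s) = (s - 1)*(s + 3)*(s^3 - 6*s^2 + 5*s) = (s - 5)*(s - 1)*(s + 3)*(s^2 - s) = (s - 5)*(s - 1)^2*(s + 3)*(s)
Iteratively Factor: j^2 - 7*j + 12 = (j - 3)*(j - 4)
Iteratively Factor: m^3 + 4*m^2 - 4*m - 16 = (m + 4)*(m^2 - 4) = (m + 2)*(m + 4)*(m - 2)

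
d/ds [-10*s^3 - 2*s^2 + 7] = 2*s*(-15*s - 2)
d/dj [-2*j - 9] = -2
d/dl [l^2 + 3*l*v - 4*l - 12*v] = 2*l + 3*v - 4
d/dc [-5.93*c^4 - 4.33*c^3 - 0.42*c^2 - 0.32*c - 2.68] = -23.72*c^3 - 12.99*c^2 - 0.84*c - 0.32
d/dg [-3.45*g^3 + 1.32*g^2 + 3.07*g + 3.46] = -10.35*g^2 + 2.64*g + 3.07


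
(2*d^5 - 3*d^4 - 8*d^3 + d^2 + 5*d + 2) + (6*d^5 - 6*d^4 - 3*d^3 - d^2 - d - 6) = 8*d^5 - 9*d^4 - 11*d^3 + 4*d - 4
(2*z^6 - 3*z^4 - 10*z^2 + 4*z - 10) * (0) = 0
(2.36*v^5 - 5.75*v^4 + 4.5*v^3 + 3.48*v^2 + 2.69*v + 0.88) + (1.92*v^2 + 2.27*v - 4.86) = 2.36*v^5 - 5.75*v^4 + 4.5*v^3 + 5.4*v^2 + 4.96*v - 3.98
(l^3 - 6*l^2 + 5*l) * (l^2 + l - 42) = l^5 - 5*l^4 - 43*l^3 + 257*l^2 - 210*l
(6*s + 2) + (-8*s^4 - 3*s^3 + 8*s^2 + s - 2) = -8*s^4 - 3*s^3 + 8*s^2 + 7*s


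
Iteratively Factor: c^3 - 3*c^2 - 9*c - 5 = (c - 5)*(c^2 + 2*c + 1) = (c - 5)*(c + 1)*(c + 1)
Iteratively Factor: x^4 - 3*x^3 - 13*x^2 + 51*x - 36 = (x - 3)*(x^3 - 13*x + 12) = (x - 3)^2*(x^2 + 3*x - 4) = (x - 3)^2*(x + 4)*(x - 1)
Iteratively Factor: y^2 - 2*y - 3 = (y + 1)*(y - 3)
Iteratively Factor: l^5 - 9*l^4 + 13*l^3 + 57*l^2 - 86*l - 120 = (l - 4)*(l^4 - 5*l^3 - 7*l^2 + 29*l + 30) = (l - 5)*(l - 4)*(l^3 - 7*l - 6) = (l - 5)*(l - 4)*(l + 2)*(l^2 - 2*l - 3) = (l - 5)*(l - 4)*(l - 3)*(l + 2)*(l + 1)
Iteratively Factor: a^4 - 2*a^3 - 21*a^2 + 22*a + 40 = (a + 4)*(a^3 - 6*a^2 + 3*a + 10) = (a - 5)*(a + 4)*(a^2 - a - 2) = (a - 5)*(a - 2)*(a + 4)*(a + 1)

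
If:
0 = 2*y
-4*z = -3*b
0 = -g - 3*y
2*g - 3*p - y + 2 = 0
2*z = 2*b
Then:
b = 0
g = 0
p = 2/3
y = 0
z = 0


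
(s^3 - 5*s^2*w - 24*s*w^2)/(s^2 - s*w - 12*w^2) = s*(s - 8*w)/(s - 4*w)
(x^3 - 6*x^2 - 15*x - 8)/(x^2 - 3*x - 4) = (x^2 - 7*x - 8)/(x - 4)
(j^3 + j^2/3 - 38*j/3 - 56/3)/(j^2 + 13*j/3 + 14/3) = j - 4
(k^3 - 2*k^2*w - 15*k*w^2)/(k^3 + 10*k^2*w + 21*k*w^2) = (k - 5*w)/(k + 7*w)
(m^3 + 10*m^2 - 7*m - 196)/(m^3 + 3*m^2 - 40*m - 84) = (m^2 + 3*m - 28)/(m^2 - 4*m - 12)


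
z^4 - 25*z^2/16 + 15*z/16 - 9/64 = (z - 3/4)*(z - 1/2)*(z - 1/4)*(z + 3/2)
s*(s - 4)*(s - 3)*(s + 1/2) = s^4 - 13*s^3/2 + 17*s^2/2 + 6*s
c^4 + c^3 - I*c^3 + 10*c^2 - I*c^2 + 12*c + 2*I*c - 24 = (c - 1)*(c + 2)*(c - 4*I)*(c + 3*I)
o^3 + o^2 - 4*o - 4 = (o - 2)*(o + 1)*(o + 2)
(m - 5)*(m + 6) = m^2 + m - 30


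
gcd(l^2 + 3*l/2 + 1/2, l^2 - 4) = 1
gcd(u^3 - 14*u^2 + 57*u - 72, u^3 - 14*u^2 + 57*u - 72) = u^3 - 14*u^2 + 57*u - 72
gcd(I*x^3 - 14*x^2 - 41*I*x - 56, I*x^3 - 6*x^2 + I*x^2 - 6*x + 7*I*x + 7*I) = x^2 + 6*I*x + 7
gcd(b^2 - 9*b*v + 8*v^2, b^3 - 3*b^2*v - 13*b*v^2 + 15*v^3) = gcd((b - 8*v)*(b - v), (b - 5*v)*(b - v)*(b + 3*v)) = -b + v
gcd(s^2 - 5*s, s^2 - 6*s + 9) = 1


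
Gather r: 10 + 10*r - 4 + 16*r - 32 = 26*r - 26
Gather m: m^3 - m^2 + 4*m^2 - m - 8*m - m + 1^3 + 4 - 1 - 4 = m^3 + 3*m^2 - 10*m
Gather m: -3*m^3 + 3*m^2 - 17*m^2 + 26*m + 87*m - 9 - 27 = -3*m^3 - 14*m^2 + 113*m - 36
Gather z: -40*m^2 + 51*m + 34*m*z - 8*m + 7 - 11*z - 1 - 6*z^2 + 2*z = -40*m^2 + 43*m - 6*z^2 + z*(34*m - 9) + 6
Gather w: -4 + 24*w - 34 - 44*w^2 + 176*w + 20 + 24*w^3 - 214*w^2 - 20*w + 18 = 24*w^3 - 258*w^2 + 180*w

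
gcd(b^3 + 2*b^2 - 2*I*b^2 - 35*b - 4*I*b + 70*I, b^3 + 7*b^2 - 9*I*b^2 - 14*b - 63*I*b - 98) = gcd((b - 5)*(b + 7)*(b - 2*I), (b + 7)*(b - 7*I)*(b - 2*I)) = b^2 + b*(7 - 2*I) - 14*I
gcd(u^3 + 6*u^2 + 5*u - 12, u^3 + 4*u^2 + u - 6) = u^2 + 2*u - 3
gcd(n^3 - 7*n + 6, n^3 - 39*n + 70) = n - 2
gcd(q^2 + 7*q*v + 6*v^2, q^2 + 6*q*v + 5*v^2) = q + v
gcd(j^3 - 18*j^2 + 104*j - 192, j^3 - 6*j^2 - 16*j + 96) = j^2 - 10*j + 24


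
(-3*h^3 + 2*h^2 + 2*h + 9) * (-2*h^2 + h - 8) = 6*h^5 - 7*h^4 + 22*h^3 - 32*h^2 - 7*h - 72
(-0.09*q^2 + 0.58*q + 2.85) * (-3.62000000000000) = 0.3258*q^2 - 2.0996*q - 10.317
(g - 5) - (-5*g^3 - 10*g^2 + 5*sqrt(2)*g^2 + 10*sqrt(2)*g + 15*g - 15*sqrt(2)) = 5*g^3 - 5*sqrt(2)*g^2 + 10*g^2 - 10*sqrt(2)*g - 14*g - 5 + 15*sqrt(2)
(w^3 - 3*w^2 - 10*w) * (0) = 0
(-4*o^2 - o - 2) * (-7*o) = 28*o^3 + 7*o^2 + 14*o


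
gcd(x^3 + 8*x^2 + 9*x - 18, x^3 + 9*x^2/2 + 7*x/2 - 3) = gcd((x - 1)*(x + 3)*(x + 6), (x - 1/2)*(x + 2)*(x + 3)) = x + 3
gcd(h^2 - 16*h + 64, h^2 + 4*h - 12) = 1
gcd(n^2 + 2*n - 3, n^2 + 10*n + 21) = n + 3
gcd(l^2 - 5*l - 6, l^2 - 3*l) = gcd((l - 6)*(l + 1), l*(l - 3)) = 1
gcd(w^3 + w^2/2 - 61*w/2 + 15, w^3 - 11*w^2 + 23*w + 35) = w - 5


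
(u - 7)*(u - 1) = u^2 - 8*u + 7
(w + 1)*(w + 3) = w^2 + 4*w + 3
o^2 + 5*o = o*(o + 5)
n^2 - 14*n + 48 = (n - 8)*(n - 6)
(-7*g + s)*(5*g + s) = -35*g^2 - 2*g*s + s^2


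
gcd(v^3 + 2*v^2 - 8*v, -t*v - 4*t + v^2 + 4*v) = v + 4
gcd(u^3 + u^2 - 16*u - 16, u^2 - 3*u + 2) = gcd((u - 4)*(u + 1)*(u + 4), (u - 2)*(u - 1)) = 1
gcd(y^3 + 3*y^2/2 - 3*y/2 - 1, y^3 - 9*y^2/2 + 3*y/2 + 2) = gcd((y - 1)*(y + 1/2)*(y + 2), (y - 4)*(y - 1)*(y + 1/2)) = y^2 - y/2 - 1/2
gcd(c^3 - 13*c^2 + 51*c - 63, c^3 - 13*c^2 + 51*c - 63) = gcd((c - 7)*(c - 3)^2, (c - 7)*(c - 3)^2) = c^3 - 13*c^2 + 51*c - 63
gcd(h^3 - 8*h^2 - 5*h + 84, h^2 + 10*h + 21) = h + 3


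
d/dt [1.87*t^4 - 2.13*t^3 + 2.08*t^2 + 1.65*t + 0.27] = 7.48*t^3 - 6.39*t^2 + 4.16*t + 1.65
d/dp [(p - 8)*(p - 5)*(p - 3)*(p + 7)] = 4*p^3 - 27*p^2 - 66*p + 433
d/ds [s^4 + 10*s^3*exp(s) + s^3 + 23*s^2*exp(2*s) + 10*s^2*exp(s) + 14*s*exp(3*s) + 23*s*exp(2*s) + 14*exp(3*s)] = 10*s^3*exp(s) + 4*s^3 + 46*s^2*exp(2*s) + 40*s^2*exp(s) + 3*s^2 + 42*s*exp(3*s) + 92*s*exp(2*s) + 20*s*exp(s) + 56*exp(3*s) + 23*exp(2*s)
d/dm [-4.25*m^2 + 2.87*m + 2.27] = 2.87 - 8.5*m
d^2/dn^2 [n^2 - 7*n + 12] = 2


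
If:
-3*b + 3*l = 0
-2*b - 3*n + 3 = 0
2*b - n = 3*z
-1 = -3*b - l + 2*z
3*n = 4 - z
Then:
No Solution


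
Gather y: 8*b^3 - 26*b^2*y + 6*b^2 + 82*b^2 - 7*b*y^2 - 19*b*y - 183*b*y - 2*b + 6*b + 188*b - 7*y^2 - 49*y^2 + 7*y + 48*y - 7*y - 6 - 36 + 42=8*b^3 + 88*b^2 + 192*b + y^2*(-7*b - 56) + y*(-26*b^2 - 202*b + 48)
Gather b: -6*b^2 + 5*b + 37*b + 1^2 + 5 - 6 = -6*b^2 + 42*b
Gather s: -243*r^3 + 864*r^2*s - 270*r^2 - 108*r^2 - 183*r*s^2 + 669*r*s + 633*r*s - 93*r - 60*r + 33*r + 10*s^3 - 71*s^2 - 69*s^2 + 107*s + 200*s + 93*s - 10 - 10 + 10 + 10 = -243*r^3 - 378*r^2 - 120*r + 10*s^3 + s^2*(-183*r - 140) + s*(864*r^2 + 1302*r + 400)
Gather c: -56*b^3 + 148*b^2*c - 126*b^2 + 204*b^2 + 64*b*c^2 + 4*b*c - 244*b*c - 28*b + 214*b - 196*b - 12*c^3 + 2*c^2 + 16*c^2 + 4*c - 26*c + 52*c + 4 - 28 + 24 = -56*b^3 + 78*b^2 - 10*b - 12*c^3 + c^2*(64*b + 18) + c*(148*b^2 - 240*b + 30)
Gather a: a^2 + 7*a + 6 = a^2 + 7*a + 6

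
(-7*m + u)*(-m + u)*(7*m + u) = 49*m^3 - 49*m^2*u - m*u^2 + u^3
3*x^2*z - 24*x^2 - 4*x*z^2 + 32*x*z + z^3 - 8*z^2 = (-3*x + z)*(-x + z)*(z - 8)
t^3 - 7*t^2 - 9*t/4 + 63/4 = (t - 7)*(t - 3/2)*(t + 3/2)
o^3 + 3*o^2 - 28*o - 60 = (o - 5)*(o + 2)*(o + 6)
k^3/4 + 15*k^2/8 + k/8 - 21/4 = (k/4 + 1/2)*(k - 3/2)*(k + 7)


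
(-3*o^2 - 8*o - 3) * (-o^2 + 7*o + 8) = 3*o^4 - 13*o^3 - 77*o^2 - 85*o - 24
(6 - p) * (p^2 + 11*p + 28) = -p^3 - 5*p^2 + 38*p + 168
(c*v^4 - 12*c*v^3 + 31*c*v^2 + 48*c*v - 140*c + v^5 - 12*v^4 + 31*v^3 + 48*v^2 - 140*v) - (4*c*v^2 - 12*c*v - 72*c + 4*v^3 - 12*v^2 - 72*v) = c*v^4 - 12*c*v^3 + 27*c*v^2 + 60*c*v - 68*c + v^5 - 12*v^4 + 27*v^3 + 60*v^2 - 68*v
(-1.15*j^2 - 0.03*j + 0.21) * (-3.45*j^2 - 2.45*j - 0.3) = 3.9675*j^4 + 2.921*j^3 - 0.306*j^2 - 0.5055*j - 0.063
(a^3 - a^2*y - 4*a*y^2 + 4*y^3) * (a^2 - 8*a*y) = a^5 - 9*a^4*y + 4*a^3*y^2 + 36*a^2*y^3 - 32*a*y^4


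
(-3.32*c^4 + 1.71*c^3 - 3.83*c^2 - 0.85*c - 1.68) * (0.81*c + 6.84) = -2.6892*c^5 - 21.3237*c^4 + 8.5941*c^3 - 26.8857*c^2 - 7.1748*c - 11.4912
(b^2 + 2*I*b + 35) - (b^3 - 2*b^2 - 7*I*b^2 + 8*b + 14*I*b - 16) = -b^3 + 3*b^2 + 7*I*b^2 - 8*b - 12*I*b + 51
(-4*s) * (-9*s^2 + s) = 36*s^3 - 4*s^2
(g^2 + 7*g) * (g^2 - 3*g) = g^4 + 4*g^3 - 21*g^2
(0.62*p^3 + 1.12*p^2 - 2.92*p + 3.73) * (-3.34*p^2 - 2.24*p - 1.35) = -2.0708*p^5 - 5.1296*p^4 + 6.407*p^3 - 7.4294*p^2 - 4.4132*p - 5.0355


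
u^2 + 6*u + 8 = (u + 2)*(u + 4)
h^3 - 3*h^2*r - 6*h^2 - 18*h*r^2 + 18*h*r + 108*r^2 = (h - 6)*(h - 6*r)*(h + 3*r)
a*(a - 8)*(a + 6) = a^3 - 2*a^2 - 48*a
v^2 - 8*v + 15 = (v - 5)*(v - 3)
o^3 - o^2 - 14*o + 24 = (o - 3)*(o - 2)*(o + 4)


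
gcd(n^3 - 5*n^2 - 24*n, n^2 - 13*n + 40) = n - 8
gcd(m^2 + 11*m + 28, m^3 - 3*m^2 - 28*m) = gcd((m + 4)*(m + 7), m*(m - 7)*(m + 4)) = m + 4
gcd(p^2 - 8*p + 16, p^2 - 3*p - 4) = p - 4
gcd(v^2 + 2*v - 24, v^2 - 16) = v - 4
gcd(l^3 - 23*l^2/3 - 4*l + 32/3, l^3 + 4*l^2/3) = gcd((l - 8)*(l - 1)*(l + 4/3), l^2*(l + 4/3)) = l + 4/3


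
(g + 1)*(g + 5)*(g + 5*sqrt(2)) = g^3 + 6*g^2 + 5*sqrt(2)*g^2 + 5*g + 30*sqrt(2)*g + 25*sqrt(2)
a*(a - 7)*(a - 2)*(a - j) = a^4 - a^3*j - 9*a^3 + 9*a^2*j + 14*a^2 - 14*a*j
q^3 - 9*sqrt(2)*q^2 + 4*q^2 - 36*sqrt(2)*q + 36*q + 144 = (q + 4)*(q - 6*sqrt(2))*(q - 3*sqrt(2))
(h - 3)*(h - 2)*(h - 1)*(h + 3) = h^4 - 3*h^3 - 7*h^2 + 27*h - 18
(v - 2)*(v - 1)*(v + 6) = v^3 + 3*v^2 - 16*v + 12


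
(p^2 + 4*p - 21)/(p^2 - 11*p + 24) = (p + 7)/(p - 8)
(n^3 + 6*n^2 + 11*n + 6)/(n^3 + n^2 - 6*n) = (n^2 + 3*n + 2)/(n*(n - 2))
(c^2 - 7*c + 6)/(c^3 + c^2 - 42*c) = (c - 1)/(c*(c + 7))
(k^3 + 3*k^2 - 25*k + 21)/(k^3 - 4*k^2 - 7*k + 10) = (k^2 + 4*k - 21)/(k^2 - 3*k - 10)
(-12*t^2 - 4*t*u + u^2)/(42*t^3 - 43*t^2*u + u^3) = (-2*t - u)/(7*t^2 - 6*t*u - u^2)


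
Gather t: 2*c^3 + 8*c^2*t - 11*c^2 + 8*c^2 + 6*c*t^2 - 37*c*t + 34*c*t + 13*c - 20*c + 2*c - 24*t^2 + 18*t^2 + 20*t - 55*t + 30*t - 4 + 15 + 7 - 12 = 2*c^3 - 3*c^2 - 5*c + t^2*(6*c - 6) + t*(8*c^2 - 3*c - 5) + 6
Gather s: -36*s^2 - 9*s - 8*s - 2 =-36*s^2 - 17*s - 2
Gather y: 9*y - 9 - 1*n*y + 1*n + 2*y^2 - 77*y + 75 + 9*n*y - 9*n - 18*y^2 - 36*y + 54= -8*n - 16*y^2 + y*(8*n - 104) + 120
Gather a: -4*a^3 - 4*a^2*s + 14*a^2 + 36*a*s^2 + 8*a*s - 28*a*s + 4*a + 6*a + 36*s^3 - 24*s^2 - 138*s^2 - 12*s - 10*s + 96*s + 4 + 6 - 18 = -4*a^3 + a^2*(14 - 4*s) + a*(36*s^2 - 20*s + 10) + 36*s^3 - 162*s^2 + 74*s - 8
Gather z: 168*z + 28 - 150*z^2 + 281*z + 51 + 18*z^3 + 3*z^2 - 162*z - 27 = 18*z^3 - 147*z^2 + 287*z + 52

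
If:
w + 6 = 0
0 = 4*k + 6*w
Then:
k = 9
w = -6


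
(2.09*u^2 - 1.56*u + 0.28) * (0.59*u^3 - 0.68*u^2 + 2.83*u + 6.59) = 1.2331*u^5 - 2.3416*u^4 + 7.1407*u^3 + 9.1679*u^2 - 9.488*u + 1.8452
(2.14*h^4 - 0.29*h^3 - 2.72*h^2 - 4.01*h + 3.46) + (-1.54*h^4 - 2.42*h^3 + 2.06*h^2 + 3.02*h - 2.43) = 0.6*h^4 - 2.71*h^3 - 0.66*h^2 - 0.99*h + 1.03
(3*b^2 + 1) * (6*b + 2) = 18*b^3 + 6*b^2 + 6*b + 2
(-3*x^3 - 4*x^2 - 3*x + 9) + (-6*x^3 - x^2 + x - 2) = -9*x^3 - 5*x^2 - 2*x + 7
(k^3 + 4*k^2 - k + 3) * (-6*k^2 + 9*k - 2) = -6*k^5 - 15*k^4 + 40*k^3 - 35*k^2 + 29*k - 6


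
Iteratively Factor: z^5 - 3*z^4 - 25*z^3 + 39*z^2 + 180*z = (z + 3)*(z^4 - 6*z^3 - 7*z^2 + 60*z) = (z - 4)*(z + 3)*(z^3 - 2*z^2 - 15*z) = z*(z - 4)*(z + 3)*(z^2 - 2*z - 15) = z*(z - 4)*(z + 3)^2*(z - 5)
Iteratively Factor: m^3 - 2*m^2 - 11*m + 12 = (m + 3)*(m^2 - 5*m + 4) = (m - 1)*(m + 3)*(m - 4)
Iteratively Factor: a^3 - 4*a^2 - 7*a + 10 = (a - 5)*(a^2 + a - 2) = (a - 5)*(a - 1)*(a + 2)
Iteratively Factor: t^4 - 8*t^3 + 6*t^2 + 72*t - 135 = (t + 3)*(t^3 - 11*t^2 + 39*t - 45) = (t - 5)*(t + 3)*(t^2 - 6*t + 9) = (t - 5)*(t - 3)*(t + 3)*(t - 3)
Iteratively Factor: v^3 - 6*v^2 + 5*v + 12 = (v - 4)*(v^2 - 2*v - 3) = (v - 4)*(v + 1)*(v - 3)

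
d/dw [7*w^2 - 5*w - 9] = 14*w - 5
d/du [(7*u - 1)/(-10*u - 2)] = -6/(25*u^2 + 10*u + 1)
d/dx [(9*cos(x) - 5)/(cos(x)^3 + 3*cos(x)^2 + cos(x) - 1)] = (18*cos(x)^3 + 12*cos(x)^2 - 30*cos(x) + 4)*sin(x)/(cos(x)^3 + 3*cos(x)^2 + cos(x) - 1)^2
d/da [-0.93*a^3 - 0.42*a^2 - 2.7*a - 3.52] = -2.79*a^2 - 0.84*a - 2.7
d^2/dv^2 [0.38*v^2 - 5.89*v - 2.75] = 0.760000000000000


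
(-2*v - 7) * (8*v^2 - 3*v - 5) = -16*v^3 - 50*v^2 + 31*v + 35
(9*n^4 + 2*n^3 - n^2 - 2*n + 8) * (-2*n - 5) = -18*n^5 - 49*n^4 - 8*n^3 + 9*n^2 - 6*n - 40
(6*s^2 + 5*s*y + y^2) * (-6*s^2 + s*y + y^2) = -36*s^4 - 24*s^3*y + 5*s^2*y^2 + 6*s*y^3 + y^4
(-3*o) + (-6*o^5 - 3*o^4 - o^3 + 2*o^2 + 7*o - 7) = -6*o^5 - 3*o^4 - o^3 + 2*o^2 + 4*o - 7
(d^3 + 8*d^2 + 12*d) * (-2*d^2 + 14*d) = -2*d^5 - 2*d^4 + 88*d^3 + 168*d^2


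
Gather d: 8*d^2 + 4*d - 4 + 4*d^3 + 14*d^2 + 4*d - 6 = 4*d^3 + 22*d^2 + 8*d - 10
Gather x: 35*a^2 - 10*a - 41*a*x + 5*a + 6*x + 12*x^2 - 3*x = 35*a^2 - 5*a + 12*x^2 + x*(3 - 41*a)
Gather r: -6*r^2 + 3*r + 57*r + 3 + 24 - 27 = -6*r^2 + 60*r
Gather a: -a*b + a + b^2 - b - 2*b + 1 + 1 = a*(1 - b) + b^2 - 3*b + 2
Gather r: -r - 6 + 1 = -r - 5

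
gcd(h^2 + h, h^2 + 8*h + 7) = h + 1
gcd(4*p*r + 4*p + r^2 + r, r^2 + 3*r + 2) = r + 1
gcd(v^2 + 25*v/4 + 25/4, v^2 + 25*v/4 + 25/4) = v^2 + 25*v/4 + 25/4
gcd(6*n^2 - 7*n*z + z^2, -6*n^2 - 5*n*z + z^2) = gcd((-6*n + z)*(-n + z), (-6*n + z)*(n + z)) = -6*n + z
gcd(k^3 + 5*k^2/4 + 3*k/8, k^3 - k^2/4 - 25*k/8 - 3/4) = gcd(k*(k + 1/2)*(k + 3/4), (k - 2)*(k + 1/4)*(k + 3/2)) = 1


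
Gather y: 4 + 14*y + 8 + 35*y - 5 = 49*y + 7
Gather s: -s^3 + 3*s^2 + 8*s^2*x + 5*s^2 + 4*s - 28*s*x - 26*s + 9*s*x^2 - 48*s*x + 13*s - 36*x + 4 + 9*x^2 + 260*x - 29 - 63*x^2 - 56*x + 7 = -s^3 + s^2*(8*x + 8) + s*(9*x^2 - 76*x - 9) - 54*x^2 + 168*x - 18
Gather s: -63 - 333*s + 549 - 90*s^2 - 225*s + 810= -90*s^2 - 558*s + 1296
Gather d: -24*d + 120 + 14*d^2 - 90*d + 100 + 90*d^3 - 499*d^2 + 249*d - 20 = 90*d^3 - 485*d^2 + 135*d + 200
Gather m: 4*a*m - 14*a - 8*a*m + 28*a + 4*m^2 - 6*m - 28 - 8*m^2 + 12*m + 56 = 14*a - 4*m^2 + m*(6 - 4*a) + 28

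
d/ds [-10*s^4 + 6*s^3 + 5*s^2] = 2*s*(-20*s^2 + 9*s + 5)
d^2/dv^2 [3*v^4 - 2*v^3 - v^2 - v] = 36*v^2 - 12*v - 2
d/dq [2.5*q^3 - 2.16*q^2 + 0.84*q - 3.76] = 7.5*q^2 - 4.32*q + 0.84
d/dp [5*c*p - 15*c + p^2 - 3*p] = 5*c + 2*p - 3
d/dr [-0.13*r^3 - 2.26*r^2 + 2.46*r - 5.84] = -0.39*r^2 - 4.52*r + 2.46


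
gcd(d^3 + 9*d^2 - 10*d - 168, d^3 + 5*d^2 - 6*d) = d + 6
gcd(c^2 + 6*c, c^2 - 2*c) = c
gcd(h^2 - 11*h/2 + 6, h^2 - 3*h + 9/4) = h - 3/2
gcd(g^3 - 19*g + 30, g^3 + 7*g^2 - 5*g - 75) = g^2 + 2*g - 15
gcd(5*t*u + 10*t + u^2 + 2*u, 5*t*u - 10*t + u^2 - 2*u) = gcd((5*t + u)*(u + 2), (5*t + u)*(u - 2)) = 5*t + u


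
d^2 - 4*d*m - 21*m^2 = (d - 7*m)*(d + 3*m)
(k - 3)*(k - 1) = k^2 - 4*k + 3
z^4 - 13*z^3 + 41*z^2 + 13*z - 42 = (z - 7)*(z - 6)*(z - 1)*(z + 1)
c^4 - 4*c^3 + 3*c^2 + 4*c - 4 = (c - 2)^2*(c - 1)*(c + 1)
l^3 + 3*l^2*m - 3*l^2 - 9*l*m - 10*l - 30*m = (l - 5)*(l + 2)*(l + 3*m)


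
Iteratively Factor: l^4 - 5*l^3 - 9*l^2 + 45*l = (l + 3)*(l^3 - 8*l^2 + 15*l) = l*(l + 3)*(l^2 - 8*l + 15) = l*(l - 5)*(l + 3)*(l - 3)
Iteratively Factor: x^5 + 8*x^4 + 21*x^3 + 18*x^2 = (x + 2)*(x^4 + 6*x^3 + 9*x^2) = (x + 2)*(x + 3)*(x^3 + 3*x^2) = (x + 2)*(x + 3)^2*(x^2) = x*(x + 2)*(x + 3)^2*(x)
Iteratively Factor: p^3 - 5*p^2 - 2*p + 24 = (p + 2)*(p^2 - 7*p + 12) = (p - 3)*(p + 2)*(p - 4)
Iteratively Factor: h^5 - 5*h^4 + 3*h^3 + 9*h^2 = (h - 3)*(h^4 - 2*h^3 - 3*h^2) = h*(h - 3)*(h^3 - 2*h^2 - 3*h) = h*(h - 3)^2*(h^2 + h) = h*(h - 3)^2*(h + 1)*(h)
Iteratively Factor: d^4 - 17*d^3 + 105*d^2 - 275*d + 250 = (d - 5)*(d^3 - 12*d^2 + 45*d - 50) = (d - 5)*(d - 2)*(d^2 - 10*d + 25) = (d - 5)^2*(d - 2)*(d - 5)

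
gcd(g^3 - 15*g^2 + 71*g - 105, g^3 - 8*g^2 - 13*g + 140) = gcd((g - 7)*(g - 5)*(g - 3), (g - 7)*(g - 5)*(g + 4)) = g^2 - 12*g + 35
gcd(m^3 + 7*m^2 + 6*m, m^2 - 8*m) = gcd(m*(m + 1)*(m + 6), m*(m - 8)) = m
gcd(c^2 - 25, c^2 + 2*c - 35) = c - 5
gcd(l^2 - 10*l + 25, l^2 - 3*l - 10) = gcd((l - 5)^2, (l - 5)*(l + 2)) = l - 5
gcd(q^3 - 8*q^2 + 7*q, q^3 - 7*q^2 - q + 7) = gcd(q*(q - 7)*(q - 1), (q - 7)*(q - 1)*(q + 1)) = q^2 - 8*q + 7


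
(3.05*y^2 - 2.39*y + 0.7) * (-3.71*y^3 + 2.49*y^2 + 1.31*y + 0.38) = -11.3155*y^5 + 16.4614*y^4 - 4.5526*y^3 - 0.2289*y^2 + 0.00879999999999992*y + 0.266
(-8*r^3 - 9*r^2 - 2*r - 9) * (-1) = 8*r^3 + 9*r^2 + 2*r + 9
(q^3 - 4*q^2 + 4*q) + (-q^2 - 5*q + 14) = q^3 - 5*q^2 - q + 14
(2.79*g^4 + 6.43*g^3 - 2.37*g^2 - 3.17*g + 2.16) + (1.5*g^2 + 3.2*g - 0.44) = 2.79*g^4 + 6.43*g^3 - 0.87*g^2 + 0.0300000000000002*g + 1.72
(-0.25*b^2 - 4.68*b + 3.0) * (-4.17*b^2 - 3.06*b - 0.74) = 1.0425*b^4 + 20.2806*b^3 + 1.9958*b^2 - 5.7168*b - 2.22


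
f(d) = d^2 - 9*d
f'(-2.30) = -13.60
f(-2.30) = 25.99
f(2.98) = -17.94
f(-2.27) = 25.58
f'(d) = 2*d - 9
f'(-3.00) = -15.00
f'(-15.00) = -39.00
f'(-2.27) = -13.54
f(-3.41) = 42.32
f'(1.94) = -5.12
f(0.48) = -4.09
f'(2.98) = -3.04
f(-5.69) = 83.59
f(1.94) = -13.70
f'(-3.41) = -15.82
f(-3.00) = 36.00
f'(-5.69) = -20.38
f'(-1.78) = -12.56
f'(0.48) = -8.04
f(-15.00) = 360.00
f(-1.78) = 19.19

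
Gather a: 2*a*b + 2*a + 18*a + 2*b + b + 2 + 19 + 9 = a*(2*b + 20) + 3*b + 30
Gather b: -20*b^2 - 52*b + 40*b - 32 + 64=-20*b^2 - 12*b + 32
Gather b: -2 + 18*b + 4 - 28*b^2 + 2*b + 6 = -28*b^2 + 20*b + 8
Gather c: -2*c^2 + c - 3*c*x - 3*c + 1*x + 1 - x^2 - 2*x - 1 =-2*c^2 + c*(-3*x - 2) - x^2 - x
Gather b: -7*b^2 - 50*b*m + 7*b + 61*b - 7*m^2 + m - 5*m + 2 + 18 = -7*b^2 + b*(68 - 50*m) - 7*m^2 - 4*m + 20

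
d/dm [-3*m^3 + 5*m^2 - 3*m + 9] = -9*m^2 + 10*m - 3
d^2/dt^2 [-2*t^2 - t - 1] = -4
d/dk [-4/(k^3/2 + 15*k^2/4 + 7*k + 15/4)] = 32*(3*k^2 + 15*k + 14)/(2*k^3 + 15*k^2 + 28*k + 15)^2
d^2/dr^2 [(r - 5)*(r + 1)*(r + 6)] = 6*r + 4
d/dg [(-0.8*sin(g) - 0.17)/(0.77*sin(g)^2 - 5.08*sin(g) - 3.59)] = (0.616*sin(g)^2 + 0.2618*sin(g) + 2.0084)*cos(g)/(0.5929*sin(g)^4 - 7.8232*sin(g)^3 + 20.2778*sin(g)^2 + 36.4744*sin(g) + 12.8881)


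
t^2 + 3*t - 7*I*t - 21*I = (t + 3)*(t - 7*I)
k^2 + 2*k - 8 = (k - 2)*(k + 4)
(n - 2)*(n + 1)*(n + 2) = n^3 + n^2 - 4*n - 4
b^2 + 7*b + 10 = (b + 2)*(b + 5)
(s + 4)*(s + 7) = s^2 + 11*s + 28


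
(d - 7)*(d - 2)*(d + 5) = d^3 - 4*d^2 - 31*d + 70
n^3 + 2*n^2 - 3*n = n*(n - 1)*(n + 3)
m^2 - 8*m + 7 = (m - 7)*(m - 1)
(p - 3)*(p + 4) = p^2 + p - 12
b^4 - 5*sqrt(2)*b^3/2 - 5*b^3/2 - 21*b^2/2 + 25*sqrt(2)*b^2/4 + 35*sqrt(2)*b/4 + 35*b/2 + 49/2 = (b - 7/2)*(b + 1)*(b - 7*sqrt(2)/2)*(b + sqrt(2))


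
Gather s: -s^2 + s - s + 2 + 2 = 4 - s^2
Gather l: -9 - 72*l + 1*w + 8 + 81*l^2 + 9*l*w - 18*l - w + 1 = 81*l^2 + l*(9*w - 90)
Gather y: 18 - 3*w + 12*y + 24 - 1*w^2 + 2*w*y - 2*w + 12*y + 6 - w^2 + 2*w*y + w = -2*w^2 - 4*w + y*(4*w + 24) + 48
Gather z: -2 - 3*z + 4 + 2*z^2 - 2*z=2*z^2 - 5*z + 2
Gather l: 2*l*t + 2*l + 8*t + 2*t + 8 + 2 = l*(2*t + 2) + 10*t + 10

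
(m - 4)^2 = m^2 - 8*m + 16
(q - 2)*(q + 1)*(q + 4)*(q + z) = q^4 + q^3*z + 3*q^3 + 3*q^2*z - 6*q^2 - 6*q*z - 8*q - 8*z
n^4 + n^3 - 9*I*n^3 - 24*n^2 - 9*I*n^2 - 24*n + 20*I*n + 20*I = (n + 1)*(n - 5*I)*(n - 2*I)^2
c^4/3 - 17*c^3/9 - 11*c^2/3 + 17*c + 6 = (c/3 + 1)*(c - 6)*(c - 3)*(c + 1/3)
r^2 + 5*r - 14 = (r - 2)*(r + 7)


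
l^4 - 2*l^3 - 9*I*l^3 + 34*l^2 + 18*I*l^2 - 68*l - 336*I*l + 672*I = (l - 2)*(l - 8*I)*(l - 7*I)*(l + 6*I)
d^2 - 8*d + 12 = (d - 6)*(d - 2)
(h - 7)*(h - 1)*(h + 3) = h^3 - 5*h^2 - 17*h + 21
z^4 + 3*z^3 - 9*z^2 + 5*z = z*(z - 1)^2*(z + 5)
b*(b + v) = b^2 + b*v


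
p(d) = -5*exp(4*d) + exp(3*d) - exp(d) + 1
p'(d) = -20*exp(4*d) + 3*exp(3*d) - exp(d)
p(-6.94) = 1.00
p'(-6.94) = -0.00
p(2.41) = -75466.63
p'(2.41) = -303217.34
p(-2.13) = 0.88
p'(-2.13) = -0.12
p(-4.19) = 0.98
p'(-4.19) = -0.02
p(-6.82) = 1.00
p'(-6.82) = -0.00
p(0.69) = -72.07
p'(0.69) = -294.22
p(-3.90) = 0.98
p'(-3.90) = -0.02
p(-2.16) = 0.89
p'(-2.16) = -0.11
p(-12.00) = 1.00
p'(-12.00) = 0.00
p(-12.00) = 1.00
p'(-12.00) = 0.00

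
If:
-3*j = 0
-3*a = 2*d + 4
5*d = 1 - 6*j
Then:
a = -22/15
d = 1/5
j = 0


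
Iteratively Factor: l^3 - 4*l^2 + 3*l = (l)*(l^2 - 4*l + 3) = l*(l - 1)*(l - 3)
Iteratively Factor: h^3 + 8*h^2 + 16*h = (h + 4)*(h^2 + 4*h) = (h + 4)^2*(h)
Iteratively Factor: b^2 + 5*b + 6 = (b + 2)*(b + 3)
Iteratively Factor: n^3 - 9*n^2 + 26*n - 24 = (n - 2)*(n^2 - 7*n + 12) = (n - 4)*(n - 2)*(n - 3)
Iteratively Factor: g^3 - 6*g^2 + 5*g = (g)*(g^2 - 6*g + 5) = g*(g - 1)*(g - 5)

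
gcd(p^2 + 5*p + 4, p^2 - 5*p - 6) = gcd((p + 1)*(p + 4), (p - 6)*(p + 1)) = p + 1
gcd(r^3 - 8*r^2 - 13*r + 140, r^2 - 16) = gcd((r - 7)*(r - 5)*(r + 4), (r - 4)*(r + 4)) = r + 4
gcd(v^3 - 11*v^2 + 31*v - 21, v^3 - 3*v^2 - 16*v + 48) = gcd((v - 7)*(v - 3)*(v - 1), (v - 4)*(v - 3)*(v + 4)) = v - 3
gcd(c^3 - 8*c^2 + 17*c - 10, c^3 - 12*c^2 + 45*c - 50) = c^2 - 7*c + 10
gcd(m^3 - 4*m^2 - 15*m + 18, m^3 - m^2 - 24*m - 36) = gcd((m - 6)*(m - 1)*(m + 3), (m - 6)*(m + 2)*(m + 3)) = m^2 - 3*m - 18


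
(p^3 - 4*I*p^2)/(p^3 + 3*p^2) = (p - 4*I)/(p + 3)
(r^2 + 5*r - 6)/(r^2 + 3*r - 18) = (r - 1)/(r - 3)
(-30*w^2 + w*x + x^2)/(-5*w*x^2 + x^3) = (6*w + x)/x^2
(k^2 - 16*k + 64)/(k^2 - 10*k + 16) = (k - 8)/(k - 2)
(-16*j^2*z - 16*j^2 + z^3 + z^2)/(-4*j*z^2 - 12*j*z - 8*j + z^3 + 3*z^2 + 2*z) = (4*j + z)/(z + 2)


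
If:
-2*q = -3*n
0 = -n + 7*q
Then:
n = 0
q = 0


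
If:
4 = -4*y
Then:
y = -1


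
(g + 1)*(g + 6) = g^2 + 7*g + 6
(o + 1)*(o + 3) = o^2 + 4*o + 3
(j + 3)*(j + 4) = j^2 + 7*j + 12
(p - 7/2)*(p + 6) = p^2 + 5*p/2 - 21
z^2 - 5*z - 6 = (z - 6)*(z + 1)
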